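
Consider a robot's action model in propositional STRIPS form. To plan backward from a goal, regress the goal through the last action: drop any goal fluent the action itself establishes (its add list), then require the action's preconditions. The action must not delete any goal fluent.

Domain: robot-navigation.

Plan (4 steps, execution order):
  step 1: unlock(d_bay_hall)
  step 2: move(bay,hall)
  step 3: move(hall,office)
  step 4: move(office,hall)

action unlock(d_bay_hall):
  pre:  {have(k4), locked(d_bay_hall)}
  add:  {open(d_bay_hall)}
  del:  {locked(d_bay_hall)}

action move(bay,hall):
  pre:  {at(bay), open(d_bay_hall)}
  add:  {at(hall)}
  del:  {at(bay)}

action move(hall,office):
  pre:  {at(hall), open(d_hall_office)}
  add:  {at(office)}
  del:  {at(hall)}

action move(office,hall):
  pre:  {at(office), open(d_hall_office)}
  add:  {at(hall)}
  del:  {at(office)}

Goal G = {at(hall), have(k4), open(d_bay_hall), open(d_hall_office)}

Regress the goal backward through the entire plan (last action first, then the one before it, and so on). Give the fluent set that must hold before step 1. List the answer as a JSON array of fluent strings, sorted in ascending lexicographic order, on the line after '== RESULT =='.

Work backward from the goal:
  through step 4 (move(office,hall)): drop {at(hall)}, keep {have(k4), open(d_bay_hall), open(d_hall_office)}, require {at(office), open(d_hall_office)}
    → {at(office), have(k4), open(d_bay_hall), open(d_hall_office)}
  through step 3 (move(hall,office)): drop {at(office)}, keep {have(k4), open(d_bay_hall), open(d_hall_office)}, require {at(hall), open(d_hall_office)}
    → {at(hall), have(k4), open(d_bay_hall), open(d_hall_office)}
  through step 2 (move(bay,hall)): drop {at(hall)}, keep {have(k4), open(d_bay_hall), open(d_hall_office)}, require {at(bay), open(d_bay_hall)}
    → {at(bay), have(k4), open(d_bay_hall), open(d_hall_office)}
  through step 1 (unlock(d_bay_hall)): drop {open(d_bay_hall)}, keep {at(bay), have(k4), open(d_hall_office)}, require {have(k4), locked(d_bay_hall)}
    → {at(bay), have(k4), locked(d_bay_hall), open(d_hall_office)}

== RESULT ==
["at(bay)", "have(k4)", "locked(d_bay_hall)", "open(d_hall_office)"]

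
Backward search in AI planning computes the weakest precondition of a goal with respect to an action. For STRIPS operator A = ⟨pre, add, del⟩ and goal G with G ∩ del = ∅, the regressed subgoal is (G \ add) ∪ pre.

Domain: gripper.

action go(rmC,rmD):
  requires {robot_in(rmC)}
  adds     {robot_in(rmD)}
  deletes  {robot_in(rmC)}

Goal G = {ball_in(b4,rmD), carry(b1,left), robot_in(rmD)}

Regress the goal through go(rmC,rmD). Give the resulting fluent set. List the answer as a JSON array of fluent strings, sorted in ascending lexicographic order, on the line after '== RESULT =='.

Compute (G \ add) ∪ pre:
  G ∩ del = {}  (empty — regression defined)
  G \ add = {ball_in(b4,rmD), carry(b1,left), robot_in(rmD)} \ {robot_in(rmD)} = {ball_in(b4,rmD), carry(b1,left)}
  ∪ pre   = {ball_in(b4,rmD), carry(b1,left)} ∪ {robot_in(rmC)}
          = {ball_in(b4,rmD), carry(b1,left), robot_in(rmC)}

== RESULT ==
["ball_in(b4,rmD)", "carry(b1,left)", "robot_in(rmC)"]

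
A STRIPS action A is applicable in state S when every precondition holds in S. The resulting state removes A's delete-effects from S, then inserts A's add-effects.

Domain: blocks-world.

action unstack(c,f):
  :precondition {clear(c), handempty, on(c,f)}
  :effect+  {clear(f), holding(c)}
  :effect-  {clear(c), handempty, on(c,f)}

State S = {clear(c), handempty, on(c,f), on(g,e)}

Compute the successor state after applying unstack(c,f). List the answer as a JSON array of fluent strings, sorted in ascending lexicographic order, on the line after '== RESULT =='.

Compute (S \ del) ∪ add:
  pre ⊆ S: {clear(c), handempty, on(c,f)} ⊆ S  — applicable
  S \ del = {on(g,e)}
  ∪ add   = {clear(f), holding(c), on(g,e)}

== RESULT ==
["clear(f)", "holding(c)", "on(g,e)"]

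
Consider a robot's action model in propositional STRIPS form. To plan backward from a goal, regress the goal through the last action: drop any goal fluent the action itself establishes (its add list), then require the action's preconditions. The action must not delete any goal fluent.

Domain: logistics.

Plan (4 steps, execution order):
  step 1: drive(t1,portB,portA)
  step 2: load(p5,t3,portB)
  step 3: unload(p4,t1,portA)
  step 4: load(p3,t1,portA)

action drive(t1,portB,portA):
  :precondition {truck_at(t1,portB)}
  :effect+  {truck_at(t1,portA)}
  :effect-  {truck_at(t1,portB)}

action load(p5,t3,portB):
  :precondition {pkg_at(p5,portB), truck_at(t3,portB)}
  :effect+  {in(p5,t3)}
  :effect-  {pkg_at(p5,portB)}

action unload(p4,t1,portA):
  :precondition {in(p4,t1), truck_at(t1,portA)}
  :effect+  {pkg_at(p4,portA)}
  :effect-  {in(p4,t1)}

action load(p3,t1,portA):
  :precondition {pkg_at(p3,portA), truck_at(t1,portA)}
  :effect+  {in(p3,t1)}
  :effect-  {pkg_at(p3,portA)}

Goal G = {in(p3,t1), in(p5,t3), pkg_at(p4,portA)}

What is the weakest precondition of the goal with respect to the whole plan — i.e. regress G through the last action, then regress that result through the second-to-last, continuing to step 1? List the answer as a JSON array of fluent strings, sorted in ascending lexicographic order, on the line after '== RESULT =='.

Regress step by step:
  through step 4 (load(p3,t1,portA)): drop {in(p3,t1)}, keep {in(p5,t3), pkg_at(p4,portA)}, require {pkg_at(p3,portA), truck_at(t1,portA)}
    → {in(p5,t3), pkg_at(p3,portA), pkg_at(p4,portA), truck_at(t1,portA)}
  through step 3 (unload(p4,t1,portA)): drop {pkg_at(p4,portA)}, keep {in(p5,t3), pkg_at(p3,portA), truck_at(t1,portA)}, require {in(p4,t1), truck_at(t1,portA)}
    → {in(p4,t1), in(p5,t3), pkg_at(p3,portA), truck_at(t1,portA)}
  through step 2 (load(p5,t3,portB)): drop {in(p5,t3)}, keep {in(p4,t1), pkg_at(p3,portA), truck_at(t1,portA)}, require {pkg_at(p5,portB), truck_at(t3,portB)}
    → {in(p4,t1), pkg_at(p3,portA), pkg_at(p5,portB), truck_at(t1,portA), truck_at(t3,portB)}
  through step 1 (drive(t1,portB,portA)): drop {truck_at(t1,portA)}, keep {in(p4,t1), pkg_at(p3,portA), pkg_at(p5,portB), truck_at(t3,portB)}, require {truck_at(t1,portB)}
    → {in(p4,t1), pkg_at(p3,portA), pkg_at(p5,portB), truck_at(t1,portB), truck_at(t3,portB)}

== RESULT ==
["in(p4,t1)", "pkg_at(p3,portA)", "pkg_at(p5,portB)", "truck_at(t1,portB)", "truck_at(t3,portB)"]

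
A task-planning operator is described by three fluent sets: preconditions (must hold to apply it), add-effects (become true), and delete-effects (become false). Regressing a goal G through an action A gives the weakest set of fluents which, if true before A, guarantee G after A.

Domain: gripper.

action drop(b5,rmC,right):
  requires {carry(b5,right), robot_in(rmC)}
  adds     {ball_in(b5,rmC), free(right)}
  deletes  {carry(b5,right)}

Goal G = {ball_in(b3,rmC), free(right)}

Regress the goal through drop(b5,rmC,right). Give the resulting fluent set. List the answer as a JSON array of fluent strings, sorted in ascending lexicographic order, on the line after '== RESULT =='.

Compute (G \ add) ∪ pre:
  G ∩ del = {}  (empty — regression defined)
  G \ add = {ball_in(b3,rmC), free(right)} \ {ball_in(b5,rmC), free(right)} = {ball_in(b3,rmC)}
  ∪ pre   = {ball_in(b3,rmC)} ∪ {carry(b5,right), robot_in(rmC)}
          = {ball_in(b3,rmC), carry(b5,right), robot_in(rmC)}

== RESULT ==
["ball_in(b3,rmC)", "carry(b5,right)", "robot_in(rmC)"]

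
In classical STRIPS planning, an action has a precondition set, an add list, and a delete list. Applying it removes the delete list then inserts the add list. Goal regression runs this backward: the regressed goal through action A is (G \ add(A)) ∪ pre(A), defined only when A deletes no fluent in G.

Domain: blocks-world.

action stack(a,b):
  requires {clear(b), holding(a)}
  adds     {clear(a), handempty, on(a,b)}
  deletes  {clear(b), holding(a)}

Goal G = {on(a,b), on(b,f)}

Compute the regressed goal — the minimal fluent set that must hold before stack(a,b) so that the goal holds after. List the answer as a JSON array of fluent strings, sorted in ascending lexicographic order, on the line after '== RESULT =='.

Regress:
  G ∩ del = {}  (empty — regression defined)
  G \ add = {on(a,b), on(b,f)} \ {clear(a), handempty, on(a,b)} = {on(b,f)}
  ∪ pre   = {on(b,f)} ∪ {clear(b), holding(a)}
          = {clear(b), holding(a), on(b,f)}

== RESULT ==
["clear(b)", "holding(a)", "on(b,f)"]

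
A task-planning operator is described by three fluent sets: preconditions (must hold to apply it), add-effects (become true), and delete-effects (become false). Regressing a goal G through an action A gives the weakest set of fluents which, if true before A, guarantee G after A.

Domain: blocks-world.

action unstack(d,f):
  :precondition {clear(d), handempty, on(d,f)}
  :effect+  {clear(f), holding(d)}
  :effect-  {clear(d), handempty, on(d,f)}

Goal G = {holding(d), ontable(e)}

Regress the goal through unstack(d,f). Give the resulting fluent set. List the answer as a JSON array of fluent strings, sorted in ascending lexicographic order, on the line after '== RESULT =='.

Compute (G \ add) ∪ pre:
  G ∩ del = {}  (empty — regression defined)
  G \ add = {holding(d), ontable(e)} \ {clear(f), holding(d)} = {ontable(e)}
  ∪ pre   = {ontable(e)} ∪ {clear(d), handempty, on(d,f)}
          = {clear(d), handempty, on(d,f), ontable(e)}

== RESULT ==
["clear(d)", "handempty", "on(d,f)", "ontable(e)"]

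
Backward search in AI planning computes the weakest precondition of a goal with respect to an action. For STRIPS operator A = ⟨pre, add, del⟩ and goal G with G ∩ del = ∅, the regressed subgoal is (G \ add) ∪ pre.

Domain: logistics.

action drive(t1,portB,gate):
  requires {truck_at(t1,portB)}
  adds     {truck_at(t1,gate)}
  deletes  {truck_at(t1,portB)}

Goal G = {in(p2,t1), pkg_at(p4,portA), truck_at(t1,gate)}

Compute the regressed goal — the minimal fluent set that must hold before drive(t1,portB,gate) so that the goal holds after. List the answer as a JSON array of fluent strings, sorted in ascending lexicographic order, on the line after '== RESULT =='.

Regress:
  G ∩ del = {}  (empty — regression defined)
  G \ add = {in(p2,t1), pkg_at(p4,portA), truck_at(t1,gate)} \ {truck_at(t1,gate)} = {in(p2,t1), pkg_at(p4,portA)}
  ∪ pre   = {in(p2,t1), pkg_at(p4,portA)} ∪ {truck_at(t1,portB)}
          = {in(p2,t1), pkg_at(p4,portA), truck_at(t1,portB)}

== RESULT ==
["in(p2,t1)", "pkg_at(p4,portA)", "truck_at(t1,portB)"]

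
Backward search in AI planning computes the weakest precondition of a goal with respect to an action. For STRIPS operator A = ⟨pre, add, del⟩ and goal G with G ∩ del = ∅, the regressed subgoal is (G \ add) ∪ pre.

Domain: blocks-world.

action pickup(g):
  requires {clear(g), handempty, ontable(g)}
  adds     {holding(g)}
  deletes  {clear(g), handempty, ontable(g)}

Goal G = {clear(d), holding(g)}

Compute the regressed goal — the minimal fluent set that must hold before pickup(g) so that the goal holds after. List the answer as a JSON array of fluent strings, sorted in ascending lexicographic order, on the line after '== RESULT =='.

Regress:
  G ∩ del = {}  (empty — regression defined)
  G \ add = {clear(d), holding(g)} \ {holding(g)} = {clear(d)}
  ∪ pre   = {clear(d)} ∪ {clear(g), handempty, ontable(g)}
          = {clear(d), clear(g), handempty, ontable(g)}

== RESULT ==
["clear(d)", "clear(g)", "handempty", "ontable(g)"]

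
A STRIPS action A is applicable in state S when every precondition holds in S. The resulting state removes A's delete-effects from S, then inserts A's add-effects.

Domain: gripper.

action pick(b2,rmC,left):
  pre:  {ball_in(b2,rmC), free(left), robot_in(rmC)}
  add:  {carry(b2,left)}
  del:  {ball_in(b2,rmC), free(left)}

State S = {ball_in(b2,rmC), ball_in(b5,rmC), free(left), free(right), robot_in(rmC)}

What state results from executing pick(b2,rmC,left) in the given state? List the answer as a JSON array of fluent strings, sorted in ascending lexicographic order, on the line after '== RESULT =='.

Progress:
  pre ⊆ S: {ball_in(b2,rmC), free(left), robot_in(rmC)} ⊆ S  — applicable
  S \ del = {ball_in(b5,rmC), free(right), robot_in(rmC)}
  ∪ add   = {ball_in(b5,rmC), carry(b2,left), free(right), robot_in(rmC)}

== RESULT ==
["ball_in(b5,rmC)", "carry(b2,left)", "free(right)", "robot_in(rmC)"]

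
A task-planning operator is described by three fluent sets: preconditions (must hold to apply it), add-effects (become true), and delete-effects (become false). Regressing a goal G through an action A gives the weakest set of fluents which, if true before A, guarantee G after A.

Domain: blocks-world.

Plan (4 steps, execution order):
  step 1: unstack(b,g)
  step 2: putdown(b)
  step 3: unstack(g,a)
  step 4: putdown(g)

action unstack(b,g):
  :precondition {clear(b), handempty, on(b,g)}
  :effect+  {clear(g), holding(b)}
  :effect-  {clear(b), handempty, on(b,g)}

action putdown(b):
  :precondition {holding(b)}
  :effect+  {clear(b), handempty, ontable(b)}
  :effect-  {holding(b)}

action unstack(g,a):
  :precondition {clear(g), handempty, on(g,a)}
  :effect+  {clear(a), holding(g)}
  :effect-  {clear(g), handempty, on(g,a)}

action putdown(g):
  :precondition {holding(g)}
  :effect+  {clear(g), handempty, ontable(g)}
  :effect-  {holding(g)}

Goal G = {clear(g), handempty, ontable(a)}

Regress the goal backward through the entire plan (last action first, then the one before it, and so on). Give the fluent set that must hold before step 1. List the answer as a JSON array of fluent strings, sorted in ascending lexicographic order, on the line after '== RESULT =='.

Work backward from the goal:
  through step 4 (putdown(g)): drop {clear(g), handempty}, keep {ontable(a)}, require {holding(g)}
    → {holding(g), ontable(a)}
  through step 3 (unstack(g,a)): drop {holding(g)}, keep {ontable(a)}, require {clear(g), handempty, on(g,a)}
    → {clear(g), handempty, on(g,a), ontable(a)}
  through step 2 (putdown(b)): drop {handempty}, keep {clear(g), on(g,a), ontable(a)}, require {holding(b)}
    → {clear(g), holding(b), on(g,a), ontable(a)}
  through step 1 (unstack(b,g)): drop {clear(g), holding(b)}, keep {on(g,a), ontable(a)}, require {clear(b), handempty, on(b,g)}
    → {clear(b), handempty, on(b,g), on(g,a), ontable(a)}

== RESULT ==
["clear(b)", "handempty", "on(b,g)", "on(g,a)", "ontable(a)"]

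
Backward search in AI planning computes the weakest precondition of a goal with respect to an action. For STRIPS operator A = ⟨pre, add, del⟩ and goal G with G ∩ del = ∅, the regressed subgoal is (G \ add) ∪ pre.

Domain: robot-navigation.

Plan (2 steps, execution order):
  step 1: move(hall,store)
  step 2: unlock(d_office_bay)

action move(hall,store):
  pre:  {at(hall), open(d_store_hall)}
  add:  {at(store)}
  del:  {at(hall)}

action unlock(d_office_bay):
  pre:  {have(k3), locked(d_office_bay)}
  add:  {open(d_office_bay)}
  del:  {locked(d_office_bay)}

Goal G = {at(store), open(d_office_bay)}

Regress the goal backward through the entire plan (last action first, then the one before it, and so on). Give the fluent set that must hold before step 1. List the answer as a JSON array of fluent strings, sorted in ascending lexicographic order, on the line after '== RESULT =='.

Regress step by step:
  through step 2 (unlock(d_office_bay)): drop {open(d_office_bay)}, keep {at(store)}, require {have(k3), locked(d_office_bay)}
    → {at(store), have(k3), locked(d_office_bay)}
  through step 1 (move(hall,store)): drop {at(store)}, keep {have(k3), locked(d_office_bay)}, require {at(hall), open(d_store_hall)}
    → {at(hall), have(k3), locked(d_office_bay), open(d_store_hall)}

== RESULT ==
["at(hall)", "have(k3)", "locked(d_office_bay)", "open(d_store_hall)"]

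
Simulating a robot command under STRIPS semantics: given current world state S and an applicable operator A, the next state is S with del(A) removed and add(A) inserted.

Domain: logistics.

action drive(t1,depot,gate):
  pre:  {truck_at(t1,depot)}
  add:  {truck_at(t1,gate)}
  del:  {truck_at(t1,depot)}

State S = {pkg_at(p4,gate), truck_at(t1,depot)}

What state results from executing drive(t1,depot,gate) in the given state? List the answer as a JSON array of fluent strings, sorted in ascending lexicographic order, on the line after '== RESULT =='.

Progress:
  pre ⊆ S: {truck_at(t1,depot)} ⊆ S  — applicable
  S \ del = {pkg_at(p4,gate)}
  ∪ add   = {pkg_at(p4,gate), truck_at(t1,gate)}

== RESULT ==
["pkg_at(p4,gate)", "truck_at(t1,gate)"]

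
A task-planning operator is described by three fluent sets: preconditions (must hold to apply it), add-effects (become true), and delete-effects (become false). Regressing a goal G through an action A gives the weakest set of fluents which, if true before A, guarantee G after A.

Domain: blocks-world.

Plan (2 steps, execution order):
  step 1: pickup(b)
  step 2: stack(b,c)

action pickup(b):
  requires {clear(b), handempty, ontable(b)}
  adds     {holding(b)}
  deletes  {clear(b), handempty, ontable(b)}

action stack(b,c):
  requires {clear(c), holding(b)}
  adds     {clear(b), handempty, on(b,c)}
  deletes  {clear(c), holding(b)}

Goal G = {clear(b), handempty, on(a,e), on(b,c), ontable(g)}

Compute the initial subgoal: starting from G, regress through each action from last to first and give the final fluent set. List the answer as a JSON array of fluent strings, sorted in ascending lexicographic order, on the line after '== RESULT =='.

Work backward from the goal:
  through step 2 (stack(b,c)): drop {clear(b), handempty, on(b,c)}, keep {on(a,e), ontable(g)}, require {clear(c), holding(b)}
    → {clear(c), holding(b), on(a,e), ontable(g)}
  through step 1 (pickup(b)): drop {holding(b)}, keep {clear(c), on(a,e), ontable(g)}, require {clear(b), handempty, ontable(b)}
    → {clear(b), clear(c), handempty, on(a,e), ontable(b), ontable(g)}

== RESULT ==
["clear(b)", "clear(c)", "handempty", "on(a,e)", "ontable(b)", "ontable(g)"]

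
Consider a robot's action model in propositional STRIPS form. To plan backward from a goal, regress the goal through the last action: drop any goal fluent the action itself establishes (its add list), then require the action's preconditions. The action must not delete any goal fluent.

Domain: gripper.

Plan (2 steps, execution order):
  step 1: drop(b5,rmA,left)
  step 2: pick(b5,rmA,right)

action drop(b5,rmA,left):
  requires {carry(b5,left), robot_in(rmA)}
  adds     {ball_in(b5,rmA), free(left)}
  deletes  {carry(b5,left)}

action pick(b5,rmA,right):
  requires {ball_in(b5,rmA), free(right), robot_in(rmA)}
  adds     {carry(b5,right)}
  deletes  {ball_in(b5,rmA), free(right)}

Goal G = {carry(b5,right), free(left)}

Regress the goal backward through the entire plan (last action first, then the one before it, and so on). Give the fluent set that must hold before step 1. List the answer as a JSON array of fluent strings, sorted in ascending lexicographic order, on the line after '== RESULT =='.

Work backward from the goal:
  through step 2 (pick(b5,rmA,right)): drop {carry(b5,right)}, keep {free(left)}, require {ball_in(b5,rmA), free(right), robot_in(rmA)}
    → {ball_in(b5,rmA), free(left), free(right), robot_in(rmA)}
  through step 1 (drop(b5,rmA,left)): drop {ball_in(b5,rmA), free(left)}, keep {free(right), robot_in(rmA)}, require {carry(b5,left), robot_in(rmA)}
    → {carry(b5,left), free(right), robot_in(rmA)}

== RESULT ==
["carry(b5,left)", "free(right)", "robot_in(rmA)"]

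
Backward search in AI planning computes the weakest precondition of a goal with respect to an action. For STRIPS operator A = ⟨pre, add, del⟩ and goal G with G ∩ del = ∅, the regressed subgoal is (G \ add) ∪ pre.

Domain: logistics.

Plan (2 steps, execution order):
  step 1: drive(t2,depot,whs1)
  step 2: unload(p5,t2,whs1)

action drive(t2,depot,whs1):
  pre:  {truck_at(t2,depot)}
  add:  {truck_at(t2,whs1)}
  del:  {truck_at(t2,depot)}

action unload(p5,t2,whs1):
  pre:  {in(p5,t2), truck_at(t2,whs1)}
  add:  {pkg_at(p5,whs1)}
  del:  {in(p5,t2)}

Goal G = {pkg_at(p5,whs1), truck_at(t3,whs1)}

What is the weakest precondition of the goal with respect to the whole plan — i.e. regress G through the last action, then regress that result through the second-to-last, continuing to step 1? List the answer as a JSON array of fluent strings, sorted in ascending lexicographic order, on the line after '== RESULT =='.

Regress step by step:
  through step 2 (unload(p5,t2,whs1)): drop {pkg_at(p5,whs1)}, keep {truck_at(t3,whs1)}, require {in(p5,t2), truck_at(t2,whs1)}
    → {in(p5,t2), truck_at(t2,whs1), truck_at(t3,whs1)}
  through step 1 (drive(t2,depot,whs1)): drop {truck_at(t2,whs1)}, keep {in(p5,t2), truck_at(t3,whs1)}, require {truck_at(t2,depot)}
    → {in(p5,t2), truck_at(t2,depot), truck_at(t3,whs1)}

== RESULT ==
["in(p5,t2)", "truck_at(t2,depot)", "truck_at(t3,whs1)"]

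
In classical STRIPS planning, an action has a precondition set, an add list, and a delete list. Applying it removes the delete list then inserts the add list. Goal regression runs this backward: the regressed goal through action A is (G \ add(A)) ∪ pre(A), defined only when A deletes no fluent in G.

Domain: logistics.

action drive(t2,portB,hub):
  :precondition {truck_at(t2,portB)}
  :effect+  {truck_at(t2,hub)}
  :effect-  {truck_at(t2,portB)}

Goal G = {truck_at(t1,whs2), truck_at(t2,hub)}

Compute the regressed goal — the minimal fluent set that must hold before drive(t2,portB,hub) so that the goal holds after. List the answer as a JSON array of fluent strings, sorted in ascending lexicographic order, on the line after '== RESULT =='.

Regress:
  G ∩ del = {}  (empty — regression defined)
  G \ add = {truck_at(t1,whs2), truck_at(t2,hub)} \ {truck_at(t2,hub)} = {truck_at(t1,whs2)}
  ∪ pre   = {truck_at(t1,whs2)} ∪ {truck_at(t2,portB)}
          = {truck_at(t1,whs2), truck_at(t2,portB)}

== RESULT ==
["truck_at(t1,whs2)", "truck_at(t2,portB)"]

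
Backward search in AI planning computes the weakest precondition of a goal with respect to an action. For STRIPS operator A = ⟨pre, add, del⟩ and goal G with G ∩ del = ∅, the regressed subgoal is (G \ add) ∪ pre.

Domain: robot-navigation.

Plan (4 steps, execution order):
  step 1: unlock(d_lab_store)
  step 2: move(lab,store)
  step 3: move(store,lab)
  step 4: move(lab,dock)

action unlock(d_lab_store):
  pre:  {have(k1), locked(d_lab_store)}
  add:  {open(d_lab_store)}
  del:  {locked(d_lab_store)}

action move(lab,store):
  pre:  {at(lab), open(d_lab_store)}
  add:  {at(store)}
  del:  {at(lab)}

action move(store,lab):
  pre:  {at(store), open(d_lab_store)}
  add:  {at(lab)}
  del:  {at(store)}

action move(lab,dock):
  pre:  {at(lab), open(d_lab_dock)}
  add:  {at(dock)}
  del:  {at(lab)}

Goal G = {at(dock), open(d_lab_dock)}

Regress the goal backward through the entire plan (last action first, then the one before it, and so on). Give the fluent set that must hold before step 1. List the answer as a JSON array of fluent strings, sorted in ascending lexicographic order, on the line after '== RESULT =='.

Regress step by step:
  through step 4 (move(lab,dock)): drop {at(dock)}, keep {open(d_lab_dock)}, require {at(lab), open(d_lab_dock)}
    → {at(lab), open(d_lab_dock)}
  through step 3 (move(store,lab)): drop {at(lab)}, keep {open(d_lab_dock)}, require {at(store), open(d_lab_store)}
    → {at(store), open(d_lab_dock), open(d_lab_store)}
  through step 2 (move(lab,store)): drop {at(store)}, keep {open(d_lab_dock), open(d_lab_store)}, require {at(lab), open(d_lab_store)}
    → {at(lab), open(d_lab_dock), open(d_lab_store)}
  through step 1 (unlock(d_lab_store)): drop {open(d_lab_store)}, keep {at(lab), open(d_lab_dock)}, require {have(k1), locked(d_lab_store)}
    → {at(lab), have(k1), locked(d_lab_store), open(d_lab_dock)}

== RESULT ==
["at(lab)", "have(k1)", "locked(d_lab_store)", "open(d_lab_dock)"]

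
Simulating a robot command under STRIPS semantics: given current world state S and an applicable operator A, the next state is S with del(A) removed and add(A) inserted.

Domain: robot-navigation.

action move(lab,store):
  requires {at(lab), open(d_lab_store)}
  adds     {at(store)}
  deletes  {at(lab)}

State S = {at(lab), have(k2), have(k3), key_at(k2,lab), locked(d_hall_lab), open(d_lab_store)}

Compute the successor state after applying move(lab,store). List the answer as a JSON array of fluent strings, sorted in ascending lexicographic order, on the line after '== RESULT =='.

Progress:
  pre ⊆ S: {at(lab), open(d_lab_store)} ⊆ S  — applicable
  S \ del = {have(k2), have(k3), key_at(k2,lab), locked(d_hall_lab), open(d_lab_store)}
  ∪ add   = {at(store), have(k2), have(k3), key_at(k2,lab), locked(d_hall_lab), open(d_lab_store)}

== RESULT ==
["at(store)", "have(k2)", "have(k3)", "key_at(k2,lab)", "locked(d_hall_lab)", "open(d_lab_store)"]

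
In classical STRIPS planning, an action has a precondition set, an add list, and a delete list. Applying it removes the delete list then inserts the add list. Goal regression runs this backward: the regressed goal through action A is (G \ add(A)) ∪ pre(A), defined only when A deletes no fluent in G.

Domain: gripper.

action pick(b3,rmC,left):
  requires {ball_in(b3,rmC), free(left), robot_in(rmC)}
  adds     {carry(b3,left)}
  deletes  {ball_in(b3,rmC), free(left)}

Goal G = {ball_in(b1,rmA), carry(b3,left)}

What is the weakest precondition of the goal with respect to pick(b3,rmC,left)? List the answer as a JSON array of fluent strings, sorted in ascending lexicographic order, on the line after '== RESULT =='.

Regress:
  G ∩ del = {}  (empty — regression defined)
  G \ add = {ball_in(b1,rmA), carry(b3,left)} \ {carry(b3,left)} = {ball_in(b1,rmA)}
  ∪ pre   = {ball_in(b1,rmA)} ∪ {ball_in(b3,rmC), free(left), robot_in(rmC)}
          = {ball_in(b1,rmA), ball_in(b3,rmC), free(left), robot_in(rmC)}

== RESULT ==
["ball_in(b1,rmA)", "ball_in(b3,rmC)", "free(left)", "robot_in(rmC)"]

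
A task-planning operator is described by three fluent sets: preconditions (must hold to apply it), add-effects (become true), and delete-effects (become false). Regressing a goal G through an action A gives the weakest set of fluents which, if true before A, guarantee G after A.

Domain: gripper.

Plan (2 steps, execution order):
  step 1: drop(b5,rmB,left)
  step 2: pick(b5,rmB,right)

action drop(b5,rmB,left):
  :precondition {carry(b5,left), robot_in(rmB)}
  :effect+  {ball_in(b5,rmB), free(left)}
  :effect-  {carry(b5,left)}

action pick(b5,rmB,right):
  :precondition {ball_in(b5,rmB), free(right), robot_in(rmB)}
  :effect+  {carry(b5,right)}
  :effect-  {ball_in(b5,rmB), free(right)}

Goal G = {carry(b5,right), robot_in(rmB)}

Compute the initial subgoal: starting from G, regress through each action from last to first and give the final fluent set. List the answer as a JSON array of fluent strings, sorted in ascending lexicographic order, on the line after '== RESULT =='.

Work backward from the goal:
  through step 2 (pick(b5,rmB,right)): drop {carry(b5,right)}, keep {robot_in(rmB)}, require {ball_in(b5,rmB), free(right), robot_in(rmB)}
    → {ball_in(b5,rmB), free(right), robot_in(rmB)}
  through step 1 (drop(b5,rmB,left)): drop {ball_in(b5,rmB)}, keep {free(right), robot_in(rmB)}, require {carry(b5,left), robot_in(rmB)}
    → {carry(b5,left), free(right), robot_in(rmB)}

== RESULT ==
["carry(b5,left)", "free(right)", "robot_in(rmB)"]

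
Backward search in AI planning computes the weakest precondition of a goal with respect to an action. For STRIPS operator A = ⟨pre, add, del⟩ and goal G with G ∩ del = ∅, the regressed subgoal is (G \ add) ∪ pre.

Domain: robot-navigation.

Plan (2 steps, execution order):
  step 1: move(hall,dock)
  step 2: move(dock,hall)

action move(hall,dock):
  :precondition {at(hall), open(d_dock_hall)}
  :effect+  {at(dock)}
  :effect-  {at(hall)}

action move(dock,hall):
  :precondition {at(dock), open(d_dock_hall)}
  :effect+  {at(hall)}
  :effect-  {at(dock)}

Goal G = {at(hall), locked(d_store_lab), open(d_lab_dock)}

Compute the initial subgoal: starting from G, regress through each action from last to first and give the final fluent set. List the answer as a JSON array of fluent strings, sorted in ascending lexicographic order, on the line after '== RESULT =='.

Regress step by step:
  through step 2 (move(dock,hall)): drop {at(hall)}, keep {locked(d_store_lab), open(d_lab_dock)}, require {at(dock), open(d_dock_hall)}
    → {at(dock), locked(d_store_lab), open(d_dock_hall), open(d_lab_dock)}
  through step 1 (move(hall,dock)): drop {at(dock)}, keep {locked(d_store_lab), open(d_dock_hall), open(d_lab_dock)}, require {at(hall), open(d_dock_hall)}
    → {at(hall), locked(d_store_lab), open(d_dock_hall), open(d_lab_dock)}

== RESULT ==
["at(hall)", "locked(d_store_lab)", "open(d_dock_hall)", "open(d_lab_dock)"]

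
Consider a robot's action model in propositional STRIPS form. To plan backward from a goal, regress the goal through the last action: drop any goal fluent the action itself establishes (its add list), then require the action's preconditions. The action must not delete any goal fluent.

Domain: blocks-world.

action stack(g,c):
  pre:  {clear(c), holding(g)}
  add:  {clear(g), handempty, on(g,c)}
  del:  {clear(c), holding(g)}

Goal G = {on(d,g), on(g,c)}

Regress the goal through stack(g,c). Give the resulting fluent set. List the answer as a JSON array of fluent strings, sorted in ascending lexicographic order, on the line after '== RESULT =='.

Regress:
  G ∩ del = {}  (empty — regression defined)
  G \ add = {on(d,g), on(g,c)} \ {clear(g), handempty, on(g,c)} = {on(d,g)}
  ∪ pre   = {on(d,g)} ∪ {clear(c), holding(g)}
          = {clear(c), holding(g), on(d,g)}

== RESULT ==
["clear(c)", "holding(g)", "on(d,g)"]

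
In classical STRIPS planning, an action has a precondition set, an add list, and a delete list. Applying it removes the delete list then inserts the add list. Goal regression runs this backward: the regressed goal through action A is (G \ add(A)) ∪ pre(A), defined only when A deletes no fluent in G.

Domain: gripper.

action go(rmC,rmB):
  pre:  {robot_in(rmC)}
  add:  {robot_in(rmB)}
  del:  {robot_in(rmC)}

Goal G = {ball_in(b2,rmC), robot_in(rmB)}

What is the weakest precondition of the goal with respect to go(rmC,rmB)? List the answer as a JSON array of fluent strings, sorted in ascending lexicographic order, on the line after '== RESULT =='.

Compute (G \ add) ∪ pre:
  G ∩ del = {}  (empty — regression defined)
  G \ add = {ball_in(b2,rmC), robot_in(rmB)} \ {robot_in(rmB)} = {ball_in(b2,rmC)}
  ∪ pre   = {ball_in(b2,rmC)} ∪ {robot_in(rmC)}
          = {ball_in(b2,rmC), robot_in(rmC)}

== RESULT ==
["ball_in(b2,rmC)", "robot_in(rmC)"]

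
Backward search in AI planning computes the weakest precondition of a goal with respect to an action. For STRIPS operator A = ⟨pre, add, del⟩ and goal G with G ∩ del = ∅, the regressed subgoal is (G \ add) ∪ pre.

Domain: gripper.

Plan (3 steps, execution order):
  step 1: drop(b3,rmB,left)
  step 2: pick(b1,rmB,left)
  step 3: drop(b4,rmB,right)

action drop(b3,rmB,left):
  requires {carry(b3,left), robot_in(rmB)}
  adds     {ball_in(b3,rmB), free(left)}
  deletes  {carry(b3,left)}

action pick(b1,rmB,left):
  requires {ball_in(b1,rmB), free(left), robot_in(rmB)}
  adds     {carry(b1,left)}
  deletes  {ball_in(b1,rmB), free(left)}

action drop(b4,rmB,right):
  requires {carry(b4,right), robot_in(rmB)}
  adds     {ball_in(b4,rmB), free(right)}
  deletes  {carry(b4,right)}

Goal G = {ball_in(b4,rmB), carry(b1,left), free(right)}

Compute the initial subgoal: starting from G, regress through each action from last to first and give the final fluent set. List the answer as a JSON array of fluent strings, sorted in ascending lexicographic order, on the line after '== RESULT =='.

Regress step by step:
  through step 3 (drop(b4,rmB,right)): drop {ball_in(b4,rmB), free(right)}, keep {carry(b1,left)}, require {carry(b4,right), robot_in(rmB)}
    → {carry(b1,left), carry(b4,right), robot_in(rmB)}
  through step 2 (pick(b1,rmB,left)): drop {carry(b1,left)}, keep {carry(b4,right), robot_in(rmB)}, require {ball_in(b1,rmB), free(left), robot_in(rmB)}
    → {ball_in(b1,rmB), carry(b4,right), free(left), robot_in(rmB)}
  through step 1 (drop(b3,rmB,left)): drop {free(left)}, keep {ball_in(b1,rmB), carry(b4,right), robot_in(rmB)}, require {carry(b3,left), robot_in(rmB)}
    → {ball_in(b1,rmB), carry(b3,left), carry(b4,right), robot_in(rmB)}

== RESULT ==
["ball_in(b1,rmB)", "carry(b3,left)", "carry(b4,right)", "robot_in(rmB)"]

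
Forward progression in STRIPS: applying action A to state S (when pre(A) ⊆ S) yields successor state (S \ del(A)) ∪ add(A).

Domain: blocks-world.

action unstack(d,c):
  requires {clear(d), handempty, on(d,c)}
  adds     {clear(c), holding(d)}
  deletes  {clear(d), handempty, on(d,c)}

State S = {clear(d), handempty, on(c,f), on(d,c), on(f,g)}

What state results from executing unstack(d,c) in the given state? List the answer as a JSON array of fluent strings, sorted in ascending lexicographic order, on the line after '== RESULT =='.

Compute (S \ del) ∪ add:
  pre ⊆ S: {clear(d), handempty, on(d,c)} ⊆ S  — applicable
  S \ del = {on(c,f), on(f,g)}
  ∪ add   = {clear(c), holding(d), on(c,f), on(f,g)}

== RESULT ==
["clear(c)", "holding(d)", "on(c,f)", "on(f,g)"]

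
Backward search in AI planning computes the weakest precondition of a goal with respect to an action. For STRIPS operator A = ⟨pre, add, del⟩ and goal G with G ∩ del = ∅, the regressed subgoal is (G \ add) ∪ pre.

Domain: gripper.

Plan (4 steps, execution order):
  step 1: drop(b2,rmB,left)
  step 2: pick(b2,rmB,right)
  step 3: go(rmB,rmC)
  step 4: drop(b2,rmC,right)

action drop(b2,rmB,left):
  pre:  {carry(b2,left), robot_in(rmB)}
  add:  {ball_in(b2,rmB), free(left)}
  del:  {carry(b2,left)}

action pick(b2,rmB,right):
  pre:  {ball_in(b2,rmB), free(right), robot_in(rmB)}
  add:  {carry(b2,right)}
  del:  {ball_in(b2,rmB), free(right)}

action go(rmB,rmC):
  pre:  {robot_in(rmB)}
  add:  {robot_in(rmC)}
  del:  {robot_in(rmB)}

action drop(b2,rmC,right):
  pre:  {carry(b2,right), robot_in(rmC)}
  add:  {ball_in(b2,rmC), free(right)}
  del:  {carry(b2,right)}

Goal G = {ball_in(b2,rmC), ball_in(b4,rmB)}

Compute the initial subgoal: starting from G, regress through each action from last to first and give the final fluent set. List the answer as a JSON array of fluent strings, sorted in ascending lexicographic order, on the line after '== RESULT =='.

Work backward from the goal:
  through step 4 (drop(b2,rmC,right)): drop {ball_in(b2,rmC)}, keep {ball_in(b4,rmB)}, require {carry(b2,right), robot_in(rmC)}
    → {ball_in(b4,rmB), carry(b2,right), robot_in(rmC)}
  through step 3 (go(rmB,rmC)): drop {robot_in(rmC)}, keep {ball_in(b4,rmB), carry(b2,right)}, require {robot_in(rmB)}
    → {ball_in(b4,rmB), carry(b2,right), robot_in(rmB)}
  through step 2 (pick(b2,rmB,right)): drop {carry(b2,right)}, keep {ball_in(b4,rmB), robot_in(rmB)}, require {ball_in(b2,rmB), free(right), robot_in(rmB)}
    → {ball_in(b2,rmB), ball_in(b4,rmB), free(right), robot_in(rmB)}
  through step 1 (drop(b2,rmB,left)): drop {ball_in(b2,rmB)}, keep {ball_in(b4,rmB), free(right), robot_in(rmB)}, require {carry(b2,left), robot_in(rmB)}
    → {ball_in(b4,rmB), carry(b2,left), free(right), robot_in(rmB)}

== RESULT ==
["ball_in(b4,rmB)", "carry(b2,left)", "free(right)", "robot_in(rmB)"]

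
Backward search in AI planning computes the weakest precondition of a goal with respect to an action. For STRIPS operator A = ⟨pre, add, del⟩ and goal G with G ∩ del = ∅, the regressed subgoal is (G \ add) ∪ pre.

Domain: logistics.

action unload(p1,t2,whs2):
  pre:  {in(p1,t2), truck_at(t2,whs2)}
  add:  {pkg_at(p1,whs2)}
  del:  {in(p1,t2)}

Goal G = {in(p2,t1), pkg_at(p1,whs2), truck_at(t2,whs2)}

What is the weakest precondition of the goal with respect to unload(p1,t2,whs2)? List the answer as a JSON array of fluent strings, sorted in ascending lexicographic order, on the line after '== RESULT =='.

Regress:
  G ∩ del = {}  (empty — regression defined)
  G \ add = {in(p2,t1), pkg_at(p1,whs2), truck_at(t2,whs2)} \ {pkg_at(p1,whs2)} = {in(p2,t1), truck_at(t2,whs2)}
  ∪ pre   = {in(p2,t1), truck_at(t2,whs2)} ∪ {in(p1,t2), truck_at(t2,whs2)}
          = {in(p1,t2), in(p2,t1), truck_at(t2,whs2)}

== RESULT ==
["in(p1,t2)", "in(p2,t1)", "truck_at(t2,whs2)"]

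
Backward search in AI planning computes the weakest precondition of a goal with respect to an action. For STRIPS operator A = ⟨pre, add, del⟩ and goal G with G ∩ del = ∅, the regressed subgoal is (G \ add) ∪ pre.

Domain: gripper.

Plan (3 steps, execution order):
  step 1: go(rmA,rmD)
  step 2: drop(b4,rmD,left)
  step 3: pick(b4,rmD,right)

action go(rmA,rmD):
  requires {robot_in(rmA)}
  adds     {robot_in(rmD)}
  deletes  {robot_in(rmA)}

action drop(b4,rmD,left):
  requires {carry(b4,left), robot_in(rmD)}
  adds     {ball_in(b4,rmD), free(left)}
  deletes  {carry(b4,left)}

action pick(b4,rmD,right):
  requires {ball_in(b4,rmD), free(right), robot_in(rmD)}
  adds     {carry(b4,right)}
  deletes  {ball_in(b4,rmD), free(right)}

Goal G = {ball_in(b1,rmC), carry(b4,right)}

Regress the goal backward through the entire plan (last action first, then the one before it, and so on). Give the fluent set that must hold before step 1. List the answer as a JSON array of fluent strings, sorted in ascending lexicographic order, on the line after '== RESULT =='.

Regress step by step:
  through step 3 (pick(b4,rmD,right)): drop {carry(b4,right)}, keep {ball_in(b1,rmC)}, require {ball_in(b4,rmD), free(right), robot_in(rmD)}
    → {ball_in(b1,rmC), ball_in(b4,rmD), free(right), robot_in(rmD)}
  through step 2 (drop(b4,rmD,left)): drop {ball_in(b4,rmD)}, keep {ball_in(b1,rmC), free(right), robot_in(rmD)}, require {carry(b4,left), robot_in(rmD)}
    → {ball_in(b1,rmC), carry(b4,left), free(right), robot_in(rmD)}
  through step 1 (go(rmA,rmD)): drop {robot_in(rmD)}, keep {ball_in(b1,rmC), carry(b4,left), free(right)}, require {robot_in(rmA)}
    → {ball_in(b1,rmC), carry(b4,left), free(right), robot_in(rmA)}

== RESULT ==
["ball_in(b1,rmC)", "carry(b4,left)", "free(right)", "robot_in(rmA)"]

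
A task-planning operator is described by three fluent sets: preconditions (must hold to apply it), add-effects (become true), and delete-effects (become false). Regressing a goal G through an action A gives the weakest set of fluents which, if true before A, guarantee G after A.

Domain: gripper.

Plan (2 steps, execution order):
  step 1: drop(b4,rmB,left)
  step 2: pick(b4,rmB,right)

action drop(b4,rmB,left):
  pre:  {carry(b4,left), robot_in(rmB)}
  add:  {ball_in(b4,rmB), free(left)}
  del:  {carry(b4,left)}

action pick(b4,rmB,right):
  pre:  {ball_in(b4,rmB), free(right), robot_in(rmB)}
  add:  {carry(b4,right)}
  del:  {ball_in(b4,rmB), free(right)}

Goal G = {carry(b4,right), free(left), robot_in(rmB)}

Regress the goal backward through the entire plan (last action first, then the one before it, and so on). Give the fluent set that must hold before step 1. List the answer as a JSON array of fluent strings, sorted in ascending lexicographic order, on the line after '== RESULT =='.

Work backward from the goal:
  through step 2 (pick(b4,rmB,right)): drop {carry(b4,right)}, keep {free(left), robot_in(rmB)}, require {ball_in(b4,rmB), free(right), robot_in(rmB)}
    → {ball_in(b4,rmB), free(left), free(right), robot_in(rmB)}
  through step 1 (drop(b4,rmB,left)): drop {ball_in(b4,rmB), free(left)}, keep {free(right), robot_in(rmB)}, require {carry(b4,left), robot_in(rmB)}
    → {carry(b4,left), free(right), robot_in(rmB)}

== RESULT ==
["carry(b4,left)", "free(right)", "robot_in(rmB)"]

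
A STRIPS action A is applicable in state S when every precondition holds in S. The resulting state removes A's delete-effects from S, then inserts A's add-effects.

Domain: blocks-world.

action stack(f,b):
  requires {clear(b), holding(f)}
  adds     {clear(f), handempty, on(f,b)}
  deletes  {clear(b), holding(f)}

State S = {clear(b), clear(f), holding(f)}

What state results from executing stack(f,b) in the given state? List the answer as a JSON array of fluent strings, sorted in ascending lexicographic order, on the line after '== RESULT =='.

Progress:
  pre ⊆ S: {clear(b), holding(f)} ⊆ S  — applicable
  S \ del = {clear(f)}
  ∪ add   = {clear(f), handempty, on(f,b)}

== RESULT ==
["clear(f)", "handempty", "on(f,b)"]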